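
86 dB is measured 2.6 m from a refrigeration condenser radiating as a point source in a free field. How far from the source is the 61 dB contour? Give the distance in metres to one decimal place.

46.2 m

The 25.0 dB drop corresponds to a distance ratio of 10^(25.0/20) for a point source.
r₂ = 2.6·10^((86−61)/20) = 2.6·10^(25.0/20) = 46.24 m.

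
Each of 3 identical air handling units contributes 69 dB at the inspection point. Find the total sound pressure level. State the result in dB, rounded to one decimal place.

N identical incoherent sources raise the level by 10·log₁₀ N.
L_total = 69 + 10·log₁₀(3) = 69 + 4.771 = 73.77 dB.

73.8 dB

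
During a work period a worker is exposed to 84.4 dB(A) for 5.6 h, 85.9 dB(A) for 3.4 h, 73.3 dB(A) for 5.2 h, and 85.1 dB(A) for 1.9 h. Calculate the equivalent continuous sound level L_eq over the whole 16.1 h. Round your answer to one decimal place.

83.5 dB(A)

Weight each interval's intensity by its duration and average over T = 16.1 h:
Σ tᵢ·10^(Lᵢ/10) = 5.6·10^(84.4/10) + 3.4·10^(85.9/10) + 5.2·10^(73.3/10) + 1.9·10^(85.1/10) = 3.591e+09.
L_eq = 10·log₁₀(3.591e+09/16.1) = 83.48 dB(A).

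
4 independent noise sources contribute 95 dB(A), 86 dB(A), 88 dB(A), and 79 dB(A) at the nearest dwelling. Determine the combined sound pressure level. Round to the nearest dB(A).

For uncorrelated sources the intensities add, so convert each level to linear form, sum, and take 10·log₁₀ of the total.
Σ 10^(L/10) = 10^(95/10) + 10^(86/10) + 10^(88/10) + 10^(79/10) = 4.271e+09.
L_total = 10·log₁₀(4.271e+09) = 96.31 dB(A).

96 dB(A)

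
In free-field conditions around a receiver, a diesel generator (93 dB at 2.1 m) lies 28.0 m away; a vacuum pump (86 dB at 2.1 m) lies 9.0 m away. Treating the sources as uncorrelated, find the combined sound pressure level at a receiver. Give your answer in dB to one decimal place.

First find each source's level at the receiver (point-source: −20·log₁₀(r/r_ref)), then combine on an intensity basis.
diesel generator: 93 − 20·log₁₀(28.0/2.1) = 93 − 22.50 = 70.50 dB.
vacuum pump: 86 − 20·log₁₀(9.0/2.1) = 86 − 12.64 = 73.36 dB.
Σ 10^(L/10) = 3.290e+07 → L_total = 10·log₁₀(3.290e+07) = 75.17 dB.

75.2 dB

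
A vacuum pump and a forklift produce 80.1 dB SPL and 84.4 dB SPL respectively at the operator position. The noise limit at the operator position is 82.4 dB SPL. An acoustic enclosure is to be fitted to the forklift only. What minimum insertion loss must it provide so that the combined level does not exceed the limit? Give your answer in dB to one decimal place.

Fixed contribution from the other source: Σ 10^(L/10) = 10^(80.1/10) = 1.023e+08 (80.10 dB SPL).
The limit corresponds to 10^(82.4/10) = 1.738e+08; subtracting the fixed part leaves 7.145e+07 for the forklift, i.e. 78.54 dB SPL.
So the forklift must be reduced from 84.4 to 78.54 dB SPL: IL = 5.86 dB.

5.9 dB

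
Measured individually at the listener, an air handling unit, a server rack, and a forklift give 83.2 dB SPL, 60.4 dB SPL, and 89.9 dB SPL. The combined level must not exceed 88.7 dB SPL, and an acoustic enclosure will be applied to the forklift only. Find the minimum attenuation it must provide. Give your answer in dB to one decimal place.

Everything except the forklift sums to 10^(83.2/10) + 10^(60.4/10) = 2.100e+08 in linear terms, 83.22 dB SPL.
The limit corresponds to 10^(88.7/10) = 7.413e+08; subtracting the fixed part leaves 5.313e+08 for the forklift, i.e. 87.25 dB SPL.
So the forklift must be reduced from 89.9 to 87.25 dB SPL: IL = 2.65 dB.

2.6 dB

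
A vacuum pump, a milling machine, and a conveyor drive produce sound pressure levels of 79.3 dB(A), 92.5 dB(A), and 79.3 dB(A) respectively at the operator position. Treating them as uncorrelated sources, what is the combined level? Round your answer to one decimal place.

92.9 dB(A)

Incoherent sources combine by intensity addition: L_total = 10·log₁₀(Σ 10^(L_i/10)).
Σ 10^(L/10) = 10^(79.3/10) + 10^(92.5/10) + 10^(79.3/10) = 1.949e+09.
L_total = 10·log₁₀(1.949e+09) = 92.90 dB(A).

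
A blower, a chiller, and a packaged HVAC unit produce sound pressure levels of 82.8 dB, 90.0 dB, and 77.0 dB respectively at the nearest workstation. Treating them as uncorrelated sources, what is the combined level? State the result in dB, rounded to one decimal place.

For uncorrelated sources the intensities add, so convert each level to linear form, sum, and take 10·log₁₀ of the total.
Σ 10^(L/10) = 10^(82.8/10) + 10^(90.0/10) + 10^(77.0/10) = 1.241e+09.
L_total = 10·log₁₀(1.241e+09) = 90.94 dB.

90.9 dB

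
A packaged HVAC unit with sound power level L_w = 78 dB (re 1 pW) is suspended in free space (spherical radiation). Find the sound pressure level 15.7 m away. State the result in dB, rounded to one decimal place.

L_p = L_w − 10·log₁₀(4π·r²) with r = 15.7 m.
4π·r² = 3097 m², 10·log₁₀ of that is 34.910 dB.
L_p = 78 − 34.910 = 43.09 dB.

43.1 dB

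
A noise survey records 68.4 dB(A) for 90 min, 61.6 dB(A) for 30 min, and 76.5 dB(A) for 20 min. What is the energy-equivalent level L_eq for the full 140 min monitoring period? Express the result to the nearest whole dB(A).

The energy average is taken in the linear domain: L_eq = 10·log₁₀[(Σ tᵢ·10^(Lᵢ/10))/T], T = 140 min.
Σ tᵢ·10^(Lᵢ/10) = 90·10^(68.4/10) + 30·10^(61.6/10) + 20·10^(76.5/10) = 1.559e+09.
L_eq = 10·log₁₀(1.559e+09/140) = 70.47 dB(A).

70 dB(A)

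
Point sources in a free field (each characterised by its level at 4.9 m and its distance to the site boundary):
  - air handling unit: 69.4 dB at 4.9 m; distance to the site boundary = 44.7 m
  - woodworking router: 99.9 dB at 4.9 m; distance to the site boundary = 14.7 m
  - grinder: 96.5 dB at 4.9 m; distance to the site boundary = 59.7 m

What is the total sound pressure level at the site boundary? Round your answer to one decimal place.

Apply inverse-square spreading to bring every level to the receiver, then sum 10^(L/10).
air handling unit: 69.4 − 20·log₁₀(44.7/4.9) = 69.4 − 19.20 = 50.20 dB.
woodworking router: 99.9 − 20·log₁₀(14.7/4.9) = 99.9 − 9.54 = 90.36 dB.
grinder: 96.5 − 20·log₁₀(59.7/4.9) = 96.5 − 21.72 = 74.78 dB.
Σ 10^(L/10) = 1.116e+09 → L_total = 10·log₁₀(1.116e+09) = 90.48 dB.

90.5 dB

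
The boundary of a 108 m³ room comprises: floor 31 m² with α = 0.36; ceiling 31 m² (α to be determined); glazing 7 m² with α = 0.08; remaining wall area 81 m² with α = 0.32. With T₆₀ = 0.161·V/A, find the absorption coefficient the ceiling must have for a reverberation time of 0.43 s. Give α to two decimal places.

A = 0.161·V/T₆₀ = 0.161·108/0.43 = 40.44 m² sabins.
Absorption from the other surfaces = 31·0.36 + 7·0.08 + 81·0.32 = 37.64 m², so the ceiling must supply 2.80 m² over 31 m².
α = 2.80/31 = 0.090.

0.09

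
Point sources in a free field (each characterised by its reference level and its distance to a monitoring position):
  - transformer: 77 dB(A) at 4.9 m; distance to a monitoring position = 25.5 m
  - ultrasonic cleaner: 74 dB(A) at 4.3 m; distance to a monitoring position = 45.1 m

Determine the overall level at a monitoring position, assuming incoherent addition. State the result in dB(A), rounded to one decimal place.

63.2 dB(A)

First find each source's level at the receiver (point-source: −20·log₁₀(r/r_ref)), then combine on an intensity basis.
transformer: 77 − 20·log₁₀(25.5/4.9) = 77 − 14.33 = 62.67 dB(A).
ultrasonic cleaner: 74 − 20·log₁₀(45.1/4.3) = 74 − 20.41 = 53.59 dB(A).
Σ 10^(L/10) = 2.079e+06 → L_total = 10·log₁₀(2.079e+06) = 63.18 dB(A).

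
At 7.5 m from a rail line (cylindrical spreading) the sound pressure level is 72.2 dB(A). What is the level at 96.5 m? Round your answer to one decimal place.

For a line source, L₂ = L₁ − 10·log₁₀(r₂/r₁).
L₂ = 72.2 − 10·log₁₀(96.5/7.5) = 72.2 − 11.095 = 61.11 dB(A).

61.1 dB(A)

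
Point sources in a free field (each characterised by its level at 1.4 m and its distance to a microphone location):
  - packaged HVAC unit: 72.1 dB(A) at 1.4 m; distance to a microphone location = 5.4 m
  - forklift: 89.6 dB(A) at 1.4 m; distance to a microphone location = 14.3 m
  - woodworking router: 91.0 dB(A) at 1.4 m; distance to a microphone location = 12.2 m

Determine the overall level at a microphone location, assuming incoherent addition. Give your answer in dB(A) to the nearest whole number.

74 dB(A)

Apply inverse-square spreading to bring every level to the receiver, then sum 10^(L/10).
packaged HVAC unit: 72.1 − 20·log₁₀(5.4/1.4) = 72.1 − 11.73 = 60.37 dB(A).
forklift: 89.6 − 20·log₁₀(14.3/1.4) = 89.6 − 20.18 = 69.42 dB(A).
woodworking router: 91.0 − 20·log₁₀(12.2/1.4) = 91.0 − 18.80 = 72.20 dB(A).
Σ 10^(L/10) = 2.641e+07 → L_total = 10·log₁₀(2.641e+07) = 74.22 dB(A).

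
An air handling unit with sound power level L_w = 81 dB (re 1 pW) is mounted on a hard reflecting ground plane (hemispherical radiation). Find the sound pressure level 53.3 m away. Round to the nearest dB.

38 dB

The power spreads over a hemisphere of area 2π·r², so L_p = L_w − 10·log₁₀(2π·r²).
2π·r² = 1.785e+04 m², 10·log₁₀ of that is 42.516 dB.
L_p = 81 − 42.516 = 38.48 dB.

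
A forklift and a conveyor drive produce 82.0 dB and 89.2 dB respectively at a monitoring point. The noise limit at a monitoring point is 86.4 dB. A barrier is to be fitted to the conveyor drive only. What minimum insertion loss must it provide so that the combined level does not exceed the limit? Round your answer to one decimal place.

4.8 dB

Everything except the conveyor drive sums to 10^(82.0/10) = 1.585e+08 in linear terms, 82.00 dB.
To meet 86.4 dB overall, the treated conveyor drive may contribute at most 10^(86.4/10) − 1.585e+08 = 2.780e+08, i.e. 84.44 dB.
So the conveyor drive must be reduced from 89.2 to 84.44 dB: IL = 4.76 dB.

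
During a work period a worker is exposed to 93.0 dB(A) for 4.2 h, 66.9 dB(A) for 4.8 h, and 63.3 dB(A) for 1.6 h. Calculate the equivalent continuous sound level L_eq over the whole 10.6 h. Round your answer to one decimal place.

Weight each interval's intensity by its duration and average over T = 10.6 h:
Σ tᵢ·10^(Lᵢ/10) = 4.2·10^(93.0/10) + 4.8·10^(66.9/10) + 1.6·10^(63.3/10) = 8.407e+09.
L_eq = 10·log₁₀(8.407e+09/10.6) = 88.99 dB(A).

89.0 dB(A)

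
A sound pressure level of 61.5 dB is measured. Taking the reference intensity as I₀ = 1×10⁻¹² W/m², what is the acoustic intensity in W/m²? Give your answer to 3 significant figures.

1.41e-06 W/m²

L = 10·log₁₀(I/I₀) ⇒ I = I₀·10^(L/10) = 10⁻¹² × 10^6.15.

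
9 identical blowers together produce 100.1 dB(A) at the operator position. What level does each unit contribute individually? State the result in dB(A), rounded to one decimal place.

For N identical incoherent sources L_total = L₁ + 10·log₁₀ N, so L₁ = 100.1 − 10·log₁₀(9) = 100.1 − 9.542.

90.6 dB(A)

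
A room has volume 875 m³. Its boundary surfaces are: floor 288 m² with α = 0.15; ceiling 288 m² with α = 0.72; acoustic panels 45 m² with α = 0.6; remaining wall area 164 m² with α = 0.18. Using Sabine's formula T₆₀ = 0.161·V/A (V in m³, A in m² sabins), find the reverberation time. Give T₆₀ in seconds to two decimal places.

A = Σ Sᵢαᵢ = 288·0.15 + 288·0.72 + 45·0.6 + 164·0.18 = 307.08 m².
T₆₀ = 0.161·V/A = 0.161·875/307.08 = 0.459 s.

0.46 s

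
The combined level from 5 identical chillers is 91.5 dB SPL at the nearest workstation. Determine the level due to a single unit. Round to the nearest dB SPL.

85 dB SPL

5 equal contributions raise the level by 10·log₁₀ 5 = 6.990 dB, so each unit alone gives 91.5 − 6.990.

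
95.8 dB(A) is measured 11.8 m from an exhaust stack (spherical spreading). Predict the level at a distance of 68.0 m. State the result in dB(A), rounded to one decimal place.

80.6 dB(A)

Point-source attenuation: ΔL = 20·log₁₀(r₂/r₁) = 20·log₁₀(68.0/11.8) = 15.213 dB.
L₂ = 95.8 − 20·log₁₀(68.0/11.8) = 95.8 − 15.213 = 80.59 dB(A).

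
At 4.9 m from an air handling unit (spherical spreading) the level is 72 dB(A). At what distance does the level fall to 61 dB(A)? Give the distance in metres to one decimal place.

The 11.0 dB drop corresponds to a distance ratio of 10^(11.0/20) for a point source.
r₂ = 4.9·10^((72−61)/20) = 4.9·10^(11.0/20) = 17.39 m.

17.4 m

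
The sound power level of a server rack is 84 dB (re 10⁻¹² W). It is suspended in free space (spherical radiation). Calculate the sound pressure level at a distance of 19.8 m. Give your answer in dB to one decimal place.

47.1 dB

L_p = L_w − 10·log₁₀(4π·r²) with r = 19.8 m.
4π·r² = 4927 m², 10·log₁₀ of that is 36.925 dB.
L_p = 84 − 36.925 = 47.07 dB.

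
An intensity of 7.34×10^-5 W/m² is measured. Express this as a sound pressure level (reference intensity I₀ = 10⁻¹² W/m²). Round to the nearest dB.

L = 10·log₁₀(I/I₀) = 10·log₁₀(7.34×10^-5/10⁻¹²) = 10·log₁₀(7.34×10^7).
L = 10·(0.8657 + 7) = 78.66 dB.

79 dB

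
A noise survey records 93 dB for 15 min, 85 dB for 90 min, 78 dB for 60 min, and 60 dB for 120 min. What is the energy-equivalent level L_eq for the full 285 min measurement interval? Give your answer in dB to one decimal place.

83.4 dB

The energy average is taken in the linear domain: L_eq = 10·log₁₀[(Σ tᵢ·10^(Lᵢ/10))/T], T = 285 min.
Σ tᵢ·10^(Lᵢ/10) = 15·10^(93/10) + 90·10^(85/10) + 60·10^(78/10) + 120·10^(60/10) = 6.230e+10.
L_eq = 10·log₁₀(6.230e+10/285) = 83.40 dB.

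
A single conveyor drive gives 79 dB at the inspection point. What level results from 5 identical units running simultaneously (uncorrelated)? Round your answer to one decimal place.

L_total = L₁ + 10·log₁₀ N for N identical incoherent sources.
L_total = 79 + 10·log₁₀(5) = 79 + 6.990 = 85.99 dB.

86.0 dB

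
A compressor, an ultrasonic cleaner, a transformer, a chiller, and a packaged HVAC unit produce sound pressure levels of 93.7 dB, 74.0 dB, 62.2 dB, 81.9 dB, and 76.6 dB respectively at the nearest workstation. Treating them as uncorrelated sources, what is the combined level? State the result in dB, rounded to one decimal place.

94.1 dB

Incoherent sources combine by intensity addition: L_total = 10·log₁₀(Σ 10^(L_i/10)).
Σ 10^(L/10) = 10^(93.7/10) + 10^(74.0/10) + 10^(62.2/10) + 10^(81.9/10) + 10^(76.6/10) = 2.572e+09.
L_total = 10·log₁₀(2.572e+09) = 94.10 dB.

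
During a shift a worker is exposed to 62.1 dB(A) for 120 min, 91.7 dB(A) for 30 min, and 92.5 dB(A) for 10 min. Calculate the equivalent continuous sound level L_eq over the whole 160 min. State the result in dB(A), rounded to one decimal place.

L_eq = 10·log₁₀[(1/T)·Σ tᵢ·10^(Lᵢ/10)] with T = 160 min.
Σ tᵢ·10^(Lᵢ/10) = 120·10^(62.1/10) + 30·10^(91.7/10) + 10·10^(92.5/10) = 6.235e+10.
L_eq = 10·log₁₀(6.235e+10/160) = 85.91 dB(A).

85.9 dB(A)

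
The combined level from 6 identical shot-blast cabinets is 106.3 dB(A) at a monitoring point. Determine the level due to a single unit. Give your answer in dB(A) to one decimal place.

Dividing the total intensity by 6 lowers the level by 10·log₁₀ 6 = 7.782 dB: L₁ = 106.3 − 7.782.

98.5 dB(A)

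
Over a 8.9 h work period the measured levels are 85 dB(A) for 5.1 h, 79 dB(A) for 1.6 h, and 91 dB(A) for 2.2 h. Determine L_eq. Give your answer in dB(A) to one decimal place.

L_eq = 10·log₁₀[(1/T)·Σ tᵢ·10^(Lᵢ/10)] with T = 8.9 h.
Σ tᵢ·10^(Lᵢ/10) = 5.1·10^(85/10) + 1.6·10^(79/10) + 2.2·10^(91/10) = 4.509e+09.
L_eq = 10·log₁₀(4.509e+09/8.9) = 87.05 dB(A).

87.0 dB(A)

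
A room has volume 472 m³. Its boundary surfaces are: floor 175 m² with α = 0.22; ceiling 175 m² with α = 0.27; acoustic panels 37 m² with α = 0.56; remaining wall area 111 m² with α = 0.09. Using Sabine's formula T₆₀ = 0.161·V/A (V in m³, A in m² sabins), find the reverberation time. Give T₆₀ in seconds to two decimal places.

A = Σ Sᵢαᵢ = 175·0.22 + 175·0.27 + 37·0.56 + 111·0.09 = 116.46 m².
T₆₀ = 0.161·V/A = 0.161·472/116.46 = 0.653 s.

0.65 s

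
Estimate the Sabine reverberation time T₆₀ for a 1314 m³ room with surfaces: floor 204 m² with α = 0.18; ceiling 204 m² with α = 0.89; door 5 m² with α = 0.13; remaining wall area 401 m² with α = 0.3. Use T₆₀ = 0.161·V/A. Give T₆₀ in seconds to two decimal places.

A = Σ Sᵢαᵢ = 204·0.18 + 204·0.89 + 5·0.13 + 401·0.3 = 339.23 m².
T₆₀ = 0.161 × 1314 / 339.23 = 0.624 s.

0.62 s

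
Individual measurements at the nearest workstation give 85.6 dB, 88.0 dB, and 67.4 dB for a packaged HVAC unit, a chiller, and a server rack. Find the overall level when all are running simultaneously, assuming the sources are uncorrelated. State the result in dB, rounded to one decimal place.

For uncorrelated sources the intensities add, so convert each level to linear form, sum, and take 10·log₁₀ of the total.
Σ 10^(L/10) = 10^(85.6/10) + 10^(88.0/10) + 10^(67.4/10) = 9.995e+08.
L_total = 10·log₁₀(9.995e+08) = 90.00 dB.

90.0 dB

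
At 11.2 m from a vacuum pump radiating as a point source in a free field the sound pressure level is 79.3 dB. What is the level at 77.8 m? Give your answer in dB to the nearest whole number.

Point-source attenuation: ΔL = 20·log₁₀(r₂/r₁) = 20·log₁₀(77.8/11.2) = 16.835 dB.
L₂ = 79.3 − 20·log₁₀(77.8/11.2) = 79.3 − 16.835 = 62.46 dB.

62 dB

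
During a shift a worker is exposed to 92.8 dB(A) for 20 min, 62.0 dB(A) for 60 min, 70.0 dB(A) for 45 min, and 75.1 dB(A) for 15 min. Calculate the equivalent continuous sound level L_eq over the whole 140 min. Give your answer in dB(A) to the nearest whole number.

84 dB(A)

L_eq = 10·log₁₀[(1/T)·Σ tᵢ·10^(Lᵢ/10)] with T = 140 min.
Σ tᵢ·10^(Lᵢ/10) = 20·10^(92.8/10) + 60·10^(62.0/10) + 45·10^(70.0/10) + 15·10^(75.1/10) = 3.914e+10.
L_eq = 10·log₁₀(3.914e+10/140) = 84.46 dB(A).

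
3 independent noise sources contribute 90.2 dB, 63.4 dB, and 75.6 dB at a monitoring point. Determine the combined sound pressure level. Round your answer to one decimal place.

90.4 dB

Incoherent sources combine by intensity addition: L_total = 10·log₁₀(Σ 10^(L_i/10)).
Σ 10^(L/10) = 10^(90.2/10) + 10^(63.4/10) + 10^(75.6/10) = 1.086e+09.
L_total = 10·log₁₀(1.086e+09) = 90.36 dB.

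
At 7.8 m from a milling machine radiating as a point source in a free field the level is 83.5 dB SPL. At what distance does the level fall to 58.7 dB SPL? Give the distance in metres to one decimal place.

135.5 m

Point-source spreading drops the level by 20·log₁₀(r₂/r₁); inverting, r₂/r₁ = 10^(ΔL/20).
r₂ = 7.8·10^((83.5−58.7)/20) = 7.8·10^(24.8/20) = 135.55 m.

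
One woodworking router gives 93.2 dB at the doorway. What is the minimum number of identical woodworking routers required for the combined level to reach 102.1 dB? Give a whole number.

8

The shortfall is 102.1 − 93.2 = 8.9 dB, and N units add 10·log₁₀ N, so need 10·log₁₀ N ≥ 8.9.
N ≥ 10^(8.9/10) = 7.762, so N = 8.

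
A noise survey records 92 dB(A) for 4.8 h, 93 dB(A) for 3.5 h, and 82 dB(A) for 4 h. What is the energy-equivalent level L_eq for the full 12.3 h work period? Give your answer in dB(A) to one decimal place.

Weight each interval's intensity by its duration and average over T = 12.3 h:
Σ tᵢ·10^(Lᵢ/10) = 4.8·10^(92/10) + 3.5·10^(93/10) + 4·10^(82/10) = 1.522e+10.
L_eq = 10·log₁₀(1.522e+10/12.3) = 90.93 dB(A).

90.9 dB(A)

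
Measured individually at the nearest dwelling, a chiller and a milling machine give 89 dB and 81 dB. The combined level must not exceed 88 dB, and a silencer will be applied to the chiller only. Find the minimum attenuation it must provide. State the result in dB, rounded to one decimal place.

The untreated sources together contribute 10^(81/10) = 1.259e+08, i.e. 81.00 dB.
The limit corresponds to 10^(88/10) = 6.310e+08; subtracting the fixed part leaves 5.051e+08 for the chiller, i.e. 87.03 dB.
So the chiller must be reduced from 89 to 87.03 dB: IL = 1.97 dB.

2.0 dB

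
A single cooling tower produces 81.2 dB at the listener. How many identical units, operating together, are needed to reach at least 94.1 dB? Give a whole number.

N identical sources give L₁ + 10·log₁₀ N, so require 10·log₁₀ N ≥ 94.1 − 81.2 = 12.9 dB.
N ≥ 10^(12.9/10) = 19.498, so N = 20.

20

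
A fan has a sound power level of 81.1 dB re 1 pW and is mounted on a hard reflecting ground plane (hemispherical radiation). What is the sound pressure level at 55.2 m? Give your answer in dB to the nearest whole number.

L_p = L_w − 10·log₁₀(2π·r²) with r = 55.2 m.
2π·r² = 1.915e+04 m², 10·log₁₀ of that is 42.821 dB.
L_p = 81.1 − 42.821 = 38.28 dB.

38 dB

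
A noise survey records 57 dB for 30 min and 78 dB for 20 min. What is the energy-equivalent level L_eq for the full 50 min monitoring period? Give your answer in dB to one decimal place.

The energy average is taken in the linear domain: L_eq = 10·log₁₀[(Σ tᵢ·10^(Lᵢ/10))/T], T = 50 min.
Σ tᵢ·10^(Lᵢ/10) = 30·10^(57/10) + 20·10^(78/10) = 1.277e+09.
L_eq = 10·log₁₀(1.277e+09/50) = 74.07 dB.

74.1 dB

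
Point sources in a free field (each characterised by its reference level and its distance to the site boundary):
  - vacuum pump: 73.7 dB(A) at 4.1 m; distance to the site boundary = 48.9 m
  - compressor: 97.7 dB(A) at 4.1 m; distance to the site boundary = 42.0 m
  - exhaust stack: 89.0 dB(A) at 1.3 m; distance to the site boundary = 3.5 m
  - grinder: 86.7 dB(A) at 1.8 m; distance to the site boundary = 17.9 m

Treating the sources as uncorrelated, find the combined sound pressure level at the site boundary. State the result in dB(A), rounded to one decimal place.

Apply inverse-square spreading to bring every level to the receiver, then sum 10^(L/10).
vacuum pump: 73.7 − 20·log₁₀(48.9/4.1) = 73.7 − 21.53 = 52.17 dB(A).
compressor: 97.7 − 20·log₁₀(42.0/4.1) = 97.7 − 20.21 = 77.49 dB(A).
exhaust stack: 89.0 − 20·log₁₀(3.5/1.3) = 89.0 − 8.60 = 80.40 dB(A).
grinder: 86.7 − 20·log₁₀(17.9/1.8) = 86.7 − 19.95 = 66.75 dB(A).
Σ 10^(L/10) = 1.706e+08 → L_total = 10·log₁₀(1.706e+08) = 82.32 dB(A).

82.3 dB(A)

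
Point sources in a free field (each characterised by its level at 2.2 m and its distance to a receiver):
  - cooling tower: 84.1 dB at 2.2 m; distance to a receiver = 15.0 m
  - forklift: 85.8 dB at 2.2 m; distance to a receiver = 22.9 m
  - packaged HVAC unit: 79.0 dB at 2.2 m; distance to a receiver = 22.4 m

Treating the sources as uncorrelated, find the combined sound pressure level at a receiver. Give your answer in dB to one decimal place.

69.9 dB

First find each source's level at the receiver (point-source: −20·log₁₀(r/r_ref)), then combine on an intensity basis.
cooling tower: 84.1 − 20·log₁₀(15.0/2.2) = 84.1 − 16.67 = 67.43 dB.
forklift: 85.8 − 20·log₁₀(22.9/2.2) = 85.8 − 20.35 = 65.45 dB.
packaged HVAC unit: 79.0 − 20·log₁₀(22.4/2.2) = 79.0 − 20.16 = 58.84 dB.
Σ 10^(L/10) = 9.804e+06 → L_total = 10·log₁₀(9.804e+06) = 69.91 dB.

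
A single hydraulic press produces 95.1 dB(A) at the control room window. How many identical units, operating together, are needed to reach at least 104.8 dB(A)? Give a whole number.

The shortfall is 104.8 − 95.1 = 9.7 dB, and N units add 10·log₁₀ N, so need 10·log₁₀ N ≥ 9.7.
N ≥ 10^(9.7/10) = 9.333, so N = 10.

10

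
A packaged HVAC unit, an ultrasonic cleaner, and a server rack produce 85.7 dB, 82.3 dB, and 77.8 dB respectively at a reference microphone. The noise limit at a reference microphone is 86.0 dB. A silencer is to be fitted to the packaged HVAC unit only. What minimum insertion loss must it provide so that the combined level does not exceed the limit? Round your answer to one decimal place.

3.4 dB

Fixed contribution from the other sources: Σ 10^(L/10) = 10^(82.3/10) + 10^(77.8/10) = 2.301e+08 (83.62 dB).
To meet 86.0 dB overall, the treated packaged HVAC unit may contribute at most 10^(86.0/10) − 2.301e+08 = 1.680e+08, i.e. 82.25 dB.
Required insertion loss = 85.7 − 82.25 = 3.45 dB.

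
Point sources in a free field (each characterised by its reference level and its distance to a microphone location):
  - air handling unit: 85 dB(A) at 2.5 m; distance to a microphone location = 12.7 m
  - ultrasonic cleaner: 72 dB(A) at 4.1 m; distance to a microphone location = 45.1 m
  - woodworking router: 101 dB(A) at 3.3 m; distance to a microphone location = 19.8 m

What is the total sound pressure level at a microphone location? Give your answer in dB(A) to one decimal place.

Propagate each source to the receiver with L = L_ref − 20·log₁₀(r/r_ref), then add intensities.
air handling unit: 85 − 20·log₁₀(12.7/2.5) = 85 − 14.12 = 70.88 dB(A).
ultrasonic cleaner: 72 − 20·log₁₀(45.1/4.1) = 72 − 20.83 = 51.17 dB(A).
woodworking router: 101 − 20·log₁₀(19.8/3.3) = 101 − 15.56 = 85.44 dB(A).
Σ 10^(L/10) = 3.621e+08 → L_total = 10·log₁₀(3.621e+08) = 85.59 dB(A).

85.6 dB(A)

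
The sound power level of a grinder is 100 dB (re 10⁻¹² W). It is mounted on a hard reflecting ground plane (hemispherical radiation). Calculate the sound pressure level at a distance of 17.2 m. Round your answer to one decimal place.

Free-field hemispherical radiation: L_p = L_w − 10·log₁₀(2π·r²), r = 17.2 m.
2π·r² = 1859 m², 10·log₁₀ of that is 32.692 dB.
L_p = 100 − 32.692 = 67.31 dB.

67.3 dB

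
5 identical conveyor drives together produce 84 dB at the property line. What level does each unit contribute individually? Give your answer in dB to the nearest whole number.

For N identical incoherent sources L_total = L₁ + 10·log₁₀ N, so L₁ = 84 − 10·log₁₀(5) = 84 − 6.990.

77 dB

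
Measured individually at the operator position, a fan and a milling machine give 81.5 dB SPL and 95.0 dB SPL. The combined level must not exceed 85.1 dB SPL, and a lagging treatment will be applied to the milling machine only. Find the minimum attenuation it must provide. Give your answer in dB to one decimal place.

Fixed contribution from the other source: Σ 10^(L/10) = 10^(81.5/10) = 1.413e+08 (81.50 dB SPL).
To meet 85.1 dB SPL overall, the treated milling machine may contribute at most 10^(85.1/10) − 1.413e+08 = 1.823e+08, i.e. 82.61 dB SPL.
Required insertion loss = 95.0 − 82.61 = 12.39 dB.

12.4 dB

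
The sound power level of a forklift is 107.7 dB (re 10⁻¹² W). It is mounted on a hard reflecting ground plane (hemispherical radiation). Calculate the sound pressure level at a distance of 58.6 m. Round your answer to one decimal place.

The power spreads over a hemisphere of area 2π·r², so L_p = L_w − 10·log₁₀(2π·r²).
2π·r² = 2.158e+04 m², 10·log₁₀ of that is 43.340 dB.
L_p = 107.7 − 43.340 = 64.36 dB.

64.4 dB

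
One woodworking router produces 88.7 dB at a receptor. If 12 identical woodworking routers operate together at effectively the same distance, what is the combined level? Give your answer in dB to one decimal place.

99.5 dB

With 12 equal, uncorrelated contributions the intensity is 12× that of one unit, giving a rise of 10·log₁₀ 12.
L_total = 88.7 + 10·log₁₀(12) = 88.7 + 10.792 = 99.49 dB.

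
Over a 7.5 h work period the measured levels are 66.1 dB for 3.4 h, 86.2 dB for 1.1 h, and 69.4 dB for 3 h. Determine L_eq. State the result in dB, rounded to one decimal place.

78.2 dB

The energy average is taken in the linear domain: L_eq = 10·log₁₀[(Σ tᵢ·10^(Lᵢ/10))/T], T = 7.5 h.
Σ tᵢ·10^(Lᵢ/10) = 3.4·10^(66.1/10) + 1.1·10^(86.2/10) + 3·10^(69.4/10) = 4.985e+08.
L_eq = 10·log₁₀(4.985e+08/7.5) = 78.23 dB.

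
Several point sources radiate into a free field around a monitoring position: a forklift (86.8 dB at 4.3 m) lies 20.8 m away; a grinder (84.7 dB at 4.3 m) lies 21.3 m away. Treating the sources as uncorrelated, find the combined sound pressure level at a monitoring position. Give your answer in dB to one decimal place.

75.1 dB

First find each source's level at the receiver (point-source: −20·log₁₀(r/r_ref)), then combine on an intensity basis.
forklift: 86.8 − 20·log₁₀(20.8/4.3) = 86.8 − 13.69 = 73.11 dB.
grinder: 84.7 − 20·log₁₀(21.3/4.3) = 84.7 − 13.90 = 70.80 dB.
Σ 10^(L/10) = 3.248e+07 → L_total = 10·log₁₀(3.248e+07) = 75.12 dB.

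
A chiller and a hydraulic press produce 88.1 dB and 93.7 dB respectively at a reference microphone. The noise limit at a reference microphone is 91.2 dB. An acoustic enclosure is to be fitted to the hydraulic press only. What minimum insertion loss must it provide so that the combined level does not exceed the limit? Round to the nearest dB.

5 dB

The untreated sources together contribute 10^(88.1/10) = 6.457e+08, i.e. 88.10 dB.
The limit corresponds to 10^(91.2/10) = 1.318e+09; subtracting the fixed part leaves 6.726e+08 for the hydraulic press, i.e. 88.28 dB.
Required insertion loss = 93.7 − 88.28 = 5.42 dB.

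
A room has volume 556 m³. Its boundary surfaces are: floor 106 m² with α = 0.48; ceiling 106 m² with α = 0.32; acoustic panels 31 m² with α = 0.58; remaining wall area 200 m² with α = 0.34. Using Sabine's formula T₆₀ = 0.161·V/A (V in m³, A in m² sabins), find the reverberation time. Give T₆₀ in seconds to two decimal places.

0.52 s

A = Σ Sᵢαᵢ = 106·0.48 + 106·0.32 + 31·0.58 + 200·0.34 = 170.78 m².
T₆₀ = 0.161·V/A = 0.161·556/170.78 = 0.524 s.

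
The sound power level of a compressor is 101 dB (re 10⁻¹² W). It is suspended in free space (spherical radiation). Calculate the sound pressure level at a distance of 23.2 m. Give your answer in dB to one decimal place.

62.7 dB

The power spreads over a sphere of area 4π·r², so L_p = L_w − 10·log₁₀(4π·r²).
4π·r² = 6764 m², 10·log₁₀ of that is 38.302 dB.
L_p = 101 − 38.302 = 62.70 dB.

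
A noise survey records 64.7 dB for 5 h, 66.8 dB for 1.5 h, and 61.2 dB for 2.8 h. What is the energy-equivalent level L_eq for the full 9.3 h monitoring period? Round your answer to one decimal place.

64.4 dB

L_eq = 10·log₁₀[(1/T)·Σ tᵢ·10^(Lᵢ/10)] with T = 9.3 h.
Σ tᵢ·10^(Lᵢ/10) = 5·10^(64.7/10) + 1.5·10^(66.8/10) + 2.8·10^(61.2/10) = 2.563e+07.
L_eq = 10·log₁₀(2.563e+07/9.3) = 64.40 dB.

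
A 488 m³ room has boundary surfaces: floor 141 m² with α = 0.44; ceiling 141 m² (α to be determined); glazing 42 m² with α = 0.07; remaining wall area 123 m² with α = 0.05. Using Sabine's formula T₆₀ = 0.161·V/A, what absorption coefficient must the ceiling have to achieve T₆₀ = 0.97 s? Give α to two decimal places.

0.07

A = 0.161·V/T₆₀ = 0.161·488/0.97 = 81.00 m² sabins.
Absorption from the other surfaces = 141·0.44 + 42·0.07 + 123·0.05 = 71.13 m², so the ceiling must supply 9.87 m² over 141 m².
α = 9.87/141 = 0.070.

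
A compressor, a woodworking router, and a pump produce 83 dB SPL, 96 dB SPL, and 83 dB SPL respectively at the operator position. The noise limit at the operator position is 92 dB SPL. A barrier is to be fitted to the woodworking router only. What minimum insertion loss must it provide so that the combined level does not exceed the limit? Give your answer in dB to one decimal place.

5.3 dB

The untreated sources together contribute 10^(83/10) + 10^(83/10) = 3.991e+08, i.e. 86.01 dB SPL.
The limit corresponds to 10^(92/10) = 1.585e+09; subtracting the fixed part leaves 1.186e+09 for the woodworking router, i.e. 90.74 dB SPL.
Required insertion loss = 96 − 90.74 = 5.26 dB.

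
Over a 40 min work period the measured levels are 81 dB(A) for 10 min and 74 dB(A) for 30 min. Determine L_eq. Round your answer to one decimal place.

The energy average is taken in the linear domain: L_eq = 10·log₁₀[(Σ tᵢ·10^(Lᵢ/10))/T], T = 40 min.
Σ tᵢ·10^(Lᵢ/10) = 10·10^(81/10) + 30·10^(74/10) = 2.012e+09.
L_eq = 10·log₁₀(2.012e+09/40) = 77.02 dB(A).

77.0 dB(A)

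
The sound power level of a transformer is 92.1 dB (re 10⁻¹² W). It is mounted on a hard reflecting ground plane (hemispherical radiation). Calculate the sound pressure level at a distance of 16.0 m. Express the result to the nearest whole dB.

Free-field hemispherical radiation: L_p = L_w − 10·log₁₀(2π·r²), r = 16.0 m.
2π·r² = 1608 m², 10·log₁₀ of that is 32.064 dB.
L_p = 92.1 − 32.064 = 60.04 dB.

60 dB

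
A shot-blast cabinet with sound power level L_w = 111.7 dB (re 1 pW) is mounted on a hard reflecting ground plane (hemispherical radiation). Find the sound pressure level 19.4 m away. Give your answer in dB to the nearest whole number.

78 dB

The power spreads over a hemisphere of area 2π·r², so L_p = L_w − 10·log₁₀(2π·r²).
2π·r² = 2365 m², 10·log₁₀ of that is 33.738 dB.
L_p = 111.7 − 33.738 = 77.96 dB.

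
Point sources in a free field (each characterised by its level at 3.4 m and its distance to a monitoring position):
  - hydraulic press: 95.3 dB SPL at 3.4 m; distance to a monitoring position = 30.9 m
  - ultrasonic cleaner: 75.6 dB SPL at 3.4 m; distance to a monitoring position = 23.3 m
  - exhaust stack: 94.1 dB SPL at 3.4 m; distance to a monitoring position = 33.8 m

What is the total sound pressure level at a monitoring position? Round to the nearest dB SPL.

78 dB SPL

First find each source's level at the receiver (point-source: −20·log₁₀(r/r_ref)), then combine on an intensity basis.
hydraulic press: 95.3 − 20·log₁₀(30.9/3.4) = 95.3 − 19.17 = 76.13 dB SPL.
ultrasonic cleaner: 75.6 − 20·log₁₀(23.3/3.4) = 75.6 − 16.72 = 58.88 dB SPL.
exhaust stack: 94.1 − 20·log₁₀(33.8/3.4) = 94.1 − 19.95 = 74.15 dB SPL.
Σ 10^(L/10) = 6.781e+07 → L_total = 10·log₁₀(6.781e+07) = 78.31 dB SPL.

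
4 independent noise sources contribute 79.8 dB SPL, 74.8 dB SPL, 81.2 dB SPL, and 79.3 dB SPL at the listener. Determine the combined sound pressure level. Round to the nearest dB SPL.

Incoherent sources combine by intensity addition: L_total = 10·log₁₀(Σ 10^(L_i/10)).
Σ 10^(L/10) = 10^(79.8/10) + 10^(74.8/10) + 10^(81.2/10) + 10^(79.3/10) = 3.426e+08.
L_total = 10·log₁₀(3.426e+08) = 85.35 dB SPL.

85 dB SPL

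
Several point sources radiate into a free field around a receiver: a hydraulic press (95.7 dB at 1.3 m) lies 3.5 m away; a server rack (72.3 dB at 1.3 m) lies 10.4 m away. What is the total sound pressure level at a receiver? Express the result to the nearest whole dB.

Apply inverse-square spreading to bring every level to the receiver, then sum 10^(L/10).
hydraulic press: 95.7 − 20·log₁₀(3.5/1.3) = 95.7 − 8.60 = 87.10 dB.
server rack: 72.3 − 20·log₁₀(10.4/1.3) = 72.3 − 18.06 = 54.24 dB.
Σ 10^(L/10) = 5.128e+08 → L_total = 10·log₁₀(5.128e+08) = 87.10 dB.

87 dB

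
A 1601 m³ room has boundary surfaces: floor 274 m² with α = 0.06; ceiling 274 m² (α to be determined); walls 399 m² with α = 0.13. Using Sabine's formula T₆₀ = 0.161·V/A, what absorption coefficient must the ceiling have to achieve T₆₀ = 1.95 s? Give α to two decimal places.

0.23

Required total absorption A = 0.161·1601/1.95 = 132.19 m².
Absorption from the other surfaces = 274·0.06 + 399·0.13 = 68.31 m², so the ceiling must supply 63.88 m² over 274 m².
α = 63.88/274 = 0.233.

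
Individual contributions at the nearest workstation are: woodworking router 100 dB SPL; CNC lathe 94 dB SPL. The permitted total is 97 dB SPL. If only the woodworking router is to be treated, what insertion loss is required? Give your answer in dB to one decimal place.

The untreated sources together contribute 10^(94/10) = 2.512e+09, i.e. 94.00 dB SPL.
To meet 97 dB SPL overall, the treated woodworking router may contribute at most 10^(97/10) − 2.512e+09 = 2.500e+09, i.e. 93.98 dB SPL.
So the woodworking router must be reduced from 100 to 93.98 dB SPL: IL = 6.02 dB.

6.0 dB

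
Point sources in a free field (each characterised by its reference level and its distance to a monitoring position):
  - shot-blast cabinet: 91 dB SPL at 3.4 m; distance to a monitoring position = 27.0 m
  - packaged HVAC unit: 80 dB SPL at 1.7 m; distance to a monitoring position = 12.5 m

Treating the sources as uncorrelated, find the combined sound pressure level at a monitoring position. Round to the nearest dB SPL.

73 dB SPL

Propagate each source to the receiver with L = L_ref − 20·log₁₀(r/r_ref), then add intensities.
shot-blast cabinet: 91 − 20·log₁₀(27.0/3.4) = 91 − 18.00 = 73.00 dB SPL.
packaged HVAC unit: 80 − 20·log₁₀(12.5/1.7) = 80 − 17.33 = 62.67 dB SPL.
Σ 10^(L/10) = 2.181e+07 → L_total = 10·log₁₀(2.181e+07) = 73.39 dB SPL.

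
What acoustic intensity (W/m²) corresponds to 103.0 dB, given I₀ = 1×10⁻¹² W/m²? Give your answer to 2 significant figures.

L = 10·log₁₀(I/I₀) ⇒ I = I₀·10^(L/10) = 10⁻¹² × 10^10.30.

0.020 W/m²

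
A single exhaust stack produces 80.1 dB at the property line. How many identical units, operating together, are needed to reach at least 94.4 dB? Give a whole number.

The shortfall is 94.4 − 80.1 = 14.3 dB, and N units add 10·log₁₀ N, so need 10·log₁₀ N ≥ 14.3.
N ≥ 10^(14.3/10) = 26.915, so N = 27.

27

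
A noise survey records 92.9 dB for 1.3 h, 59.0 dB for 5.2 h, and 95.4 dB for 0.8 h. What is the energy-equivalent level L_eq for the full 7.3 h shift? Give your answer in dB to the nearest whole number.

89 dB

Weight each interval's intensity by its duration and average over T = 7.3 h:
Σ tᵢ·10^(Lᵢ/10) = 1.3·10^(92.9/10) + 5.2·10^(59.0/10) + 0.8·10^(95.4/10) = 5.313e+09.
L_eq = 10·log₁₀(5.313e+09/7.3) = 88.62 dB.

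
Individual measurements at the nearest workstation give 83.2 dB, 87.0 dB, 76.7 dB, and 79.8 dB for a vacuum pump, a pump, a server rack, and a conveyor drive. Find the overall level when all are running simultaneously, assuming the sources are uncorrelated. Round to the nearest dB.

89 dB

Incoherent sources combine by intensity addition: L_total = 10·log₁₀(Σ 10^(L_i/10)).
Σ 10^(L/10) = 10^(83.2/10) + 10^(87.0/10) + 10^(76.7/10) + 10^(79.8/10) = 8.524e+08.
L_total = 10·log₁₀(8.524e+08) = 89.31 dB.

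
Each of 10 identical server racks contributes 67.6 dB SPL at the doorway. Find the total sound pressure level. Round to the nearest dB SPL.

L_total = L₁ + 10·log₁₀ N for N identical incoherent sources.
L_total = 67.6 + 10·log₁₀(10) = 67.6 + 10.000 = 77.60 dB SPL.

78 dB SPL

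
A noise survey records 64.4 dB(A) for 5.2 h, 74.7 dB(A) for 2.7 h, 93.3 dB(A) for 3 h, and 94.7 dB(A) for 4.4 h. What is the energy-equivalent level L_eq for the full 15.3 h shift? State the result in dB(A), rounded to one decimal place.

91.1 dB(A)

L_eq = 10·log₁₀[(1/T)·Σ tᵢ·10^(Lᵢ/10)] with T = 15.3 h.
Σ tᵢ·10^(Lᵢ/10) = 5.2·10^(64.4/10) + 2.7·10^(74.7/10) + 3·10^(93.3/10) + 4.4·10^(94.7/10) = 1.949e+10.
L_eq = 10·log₁₀(1.949e+10/15.3) = 91.05 dB(A).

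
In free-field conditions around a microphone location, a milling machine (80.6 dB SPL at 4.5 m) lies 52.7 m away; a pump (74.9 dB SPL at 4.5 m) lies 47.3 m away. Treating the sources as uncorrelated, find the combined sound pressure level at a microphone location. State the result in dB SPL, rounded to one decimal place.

60.5 dB SPL

Apply inverse-square spreading to bring every level to the receiver, then sum 10^(L/10).
milling machine: 80.6 − 20·log₁₀(52.7/4.5) = 80.6 − 21.37 = 59.23 dB SPL.
pump: 74.9 − 20·log₁₀(47.3/4.5) = 74.9 − 20.43 = 54.47 dB SPL.
Σ 10^(L/10) = 1.117e+06 → L_total = 10·log₁₀(1.117e+06) = 60.48 dB SPL.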